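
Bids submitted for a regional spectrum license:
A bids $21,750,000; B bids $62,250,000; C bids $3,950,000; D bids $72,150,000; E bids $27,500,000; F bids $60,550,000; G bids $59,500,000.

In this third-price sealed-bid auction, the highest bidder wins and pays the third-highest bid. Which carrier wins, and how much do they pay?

D pays $60,550,000

Rule: the highest bidder wins and pays the third-highest bid.
Sorting bids: 72,150,000 (D) > 62,250,000 (B) > 60,550,000 (F) > 59,500,000 (G) > 27,500,000 (E) > 21,750,000 (A) > …
D wins; payment is bid #3 in the ranking = $60,550,000.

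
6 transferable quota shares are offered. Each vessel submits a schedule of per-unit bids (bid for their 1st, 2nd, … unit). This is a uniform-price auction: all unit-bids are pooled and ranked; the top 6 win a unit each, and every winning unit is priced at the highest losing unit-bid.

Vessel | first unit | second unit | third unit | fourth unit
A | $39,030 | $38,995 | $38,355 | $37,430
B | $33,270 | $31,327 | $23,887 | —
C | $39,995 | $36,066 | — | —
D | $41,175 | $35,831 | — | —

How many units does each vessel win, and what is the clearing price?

All unit-bids, highest first — top 6: 41,175 (D-1), 39,995 (C-1), 39,030 (A-1), 38,995 (A-2), 38,355 (A-3), 37,430 (A-4)
The (k+1)-th unit-bid is $36,066.
Allocation: A 4, C 1, D 1.

A 4, C 1, D 1; clearing price $36,066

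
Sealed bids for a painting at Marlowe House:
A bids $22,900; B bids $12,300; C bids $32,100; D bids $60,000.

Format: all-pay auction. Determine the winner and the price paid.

Bids in order: 60,000 (D) > 32,100 (C) > 22,900 (A) > 12,300 (B)
D is highest and takes the item; every bidder forfeits their bid.

D pays $60,000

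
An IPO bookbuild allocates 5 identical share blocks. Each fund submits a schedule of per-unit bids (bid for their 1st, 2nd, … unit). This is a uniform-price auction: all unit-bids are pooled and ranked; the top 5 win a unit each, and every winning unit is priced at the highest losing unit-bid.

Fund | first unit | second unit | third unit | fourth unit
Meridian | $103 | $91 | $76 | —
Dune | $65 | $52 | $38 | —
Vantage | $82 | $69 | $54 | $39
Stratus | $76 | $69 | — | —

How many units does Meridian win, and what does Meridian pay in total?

All unit-bids, highest first — top 5: 103 (Meridian-1), 91 (Meridian-2), 82 (Vantage-1), 76 (Meridian-3), 76 (Stratus-1)
The (k+1)-th unit-bid is $69.
Meridian wins 3 unit(s) at $69 each.

Meridian: 3 units, pays $207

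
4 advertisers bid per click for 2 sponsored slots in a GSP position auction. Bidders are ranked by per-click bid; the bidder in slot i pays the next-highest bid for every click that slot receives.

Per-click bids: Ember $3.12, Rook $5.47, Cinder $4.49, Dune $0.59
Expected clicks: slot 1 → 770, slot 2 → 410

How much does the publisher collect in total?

Sorting advertisers: $5.47 (Rook) > $4.49 (Cinder) > $3.12 (Ember) > …
Slot 1: Rook pays $4.49 × 770 = $3457.30
Slot 2: Cinder pays $3.12 × 410 = $1279.20
Total = $4736.50

Total revenue: $4736.50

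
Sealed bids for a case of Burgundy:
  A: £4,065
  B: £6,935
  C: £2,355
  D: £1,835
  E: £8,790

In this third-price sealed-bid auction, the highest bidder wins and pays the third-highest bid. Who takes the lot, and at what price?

E pays £4,065

Sorting bids: 8,790 (E) > 6,935 (B) > 4,065 (A) > 2,355 (C) > 1,835 (D)
E is highest; pays the third-highest bid, £4,065.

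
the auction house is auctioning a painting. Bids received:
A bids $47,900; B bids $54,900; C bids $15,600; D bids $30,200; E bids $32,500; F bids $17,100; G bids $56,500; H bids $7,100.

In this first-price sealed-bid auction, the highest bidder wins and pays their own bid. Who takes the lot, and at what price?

G pays $56,500

Bids ranked: 56,500 (G) > 54,900 (B) > 47,900 (A) > 32,500 (E) > 30,200 (D) > 17,100 (F) > …
G is highest → pays own bid, $56,500.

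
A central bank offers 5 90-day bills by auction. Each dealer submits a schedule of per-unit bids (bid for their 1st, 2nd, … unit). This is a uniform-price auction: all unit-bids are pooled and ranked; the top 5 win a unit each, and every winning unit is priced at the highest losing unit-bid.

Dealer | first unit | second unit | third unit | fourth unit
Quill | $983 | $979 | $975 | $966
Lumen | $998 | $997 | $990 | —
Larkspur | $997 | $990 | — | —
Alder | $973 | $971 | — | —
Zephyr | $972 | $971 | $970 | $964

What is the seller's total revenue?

Pooled unit-bids ranked (top 5): 998 (Lumen-1), 997 (Lumen-2), 997 (Larkspur-1), 990 (Lumen-3), 990 (Larkspur-2)
Highest rejected unit-bid = $983.
Allocation: Larkspur 2, Lumen 3. Every unit priced at $983.
Revenue = 5 × 983 = $4,915.

Total revenue: $4,915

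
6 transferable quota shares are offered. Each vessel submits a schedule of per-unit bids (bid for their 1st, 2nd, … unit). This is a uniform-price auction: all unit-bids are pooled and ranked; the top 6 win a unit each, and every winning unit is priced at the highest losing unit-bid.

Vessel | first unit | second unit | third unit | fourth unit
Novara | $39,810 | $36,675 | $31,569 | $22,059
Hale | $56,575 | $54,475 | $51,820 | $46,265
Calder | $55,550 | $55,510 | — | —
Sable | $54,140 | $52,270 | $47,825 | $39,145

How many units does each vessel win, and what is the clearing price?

Calder 2, Hale 2, Sable 2; clearing price $51,820

All unit-bids, highest first — top 6: 56,575 (Hale-1), 55,550 (Calder-1), 55,510 (Calder-2), 54,475 (Hale-2), 54,140 (Sable-1), 52,270 (Sable-2)
The (k+1)-th unit-bid is $51,820.
Allocation: Calder 2, Hale 2, Sable 2.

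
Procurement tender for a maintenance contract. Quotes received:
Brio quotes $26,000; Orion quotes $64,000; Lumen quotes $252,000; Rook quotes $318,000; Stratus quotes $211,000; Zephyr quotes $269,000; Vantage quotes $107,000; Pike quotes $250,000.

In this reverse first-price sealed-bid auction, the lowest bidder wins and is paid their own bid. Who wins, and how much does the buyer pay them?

Brio is paid $26,000

Reverse first-price sealed-bid auction: the lowest bidder wins and is paid their own bid.
Bids in order: 26,000 (Brio) < 64,000 (Orion) < 107,000 (Vantage) < 211,000 (Stratus) < 250,000 (Pike) < 252,000 (Lumen) < …
First-price: Brio is paid what they bid, $26,000.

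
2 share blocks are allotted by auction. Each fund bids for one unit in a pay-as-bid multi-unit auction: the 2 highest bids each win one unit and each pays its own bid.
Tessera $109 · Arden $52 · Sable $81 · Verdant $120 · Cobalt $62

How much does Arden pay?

Arden pays $0

Bids ranked high→low: 120 (Verdant), 109 (Tessera), 81 (Sable), 62 (Cobalt), …
Top 2: Verdant, Tessera.
Arden does not win → $0.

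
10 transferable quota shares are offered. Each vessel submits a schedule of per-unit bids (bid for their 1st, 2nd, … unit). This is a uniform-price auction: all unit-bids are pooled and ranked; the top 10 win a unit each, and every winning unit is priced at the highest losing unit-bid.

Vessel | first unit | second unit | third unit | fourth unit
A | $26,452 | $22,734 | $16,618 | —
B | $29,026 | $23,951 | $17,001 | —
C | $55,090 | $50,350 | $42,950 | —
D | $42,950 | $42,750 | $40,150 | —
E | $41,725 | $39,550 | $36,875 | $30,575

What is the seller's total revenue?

Merging the schedules and taking the best 10: 55,090 (C-1), 50,350 (C-2), 42,950 (C-3), 42,950 (D-1), 42,750 (D-2), 41,725 (E-1), 40,150 (D-3), 39,550 (E-2), 36,875 (E-3), 30,575 (E-4)
The (k+1)-th unit-bid is $29,026.
Allocation: C 3, D 3, E 4. Every unit priced at $29,026.
Revenue = 10 × 29,026 = $290,260.

Total revenue: $290,260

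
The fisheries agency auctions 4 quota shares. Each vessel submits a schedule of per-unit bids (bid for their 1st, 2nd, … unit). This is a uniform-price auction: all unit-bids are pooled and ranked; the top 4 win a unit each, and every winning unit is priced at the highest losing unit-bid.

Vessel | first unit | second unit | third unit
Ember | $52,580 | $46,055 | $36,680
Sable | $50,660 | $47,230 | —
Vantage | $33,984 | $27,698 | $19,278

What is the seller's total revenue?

Pooled unit-bids ranked (top 4): 52,580 (Ember-1), 50,660 (Sable-1), 47,230 (Sable-2), 46,055 (Ember-2)
The (k+1)-th unit-bid is $36,680.
Allocation: Ember 2, Sable 2. Every unit priced at $36,680.
Revenue = 4 × 36,680 = $146,720.

Total revenue: $146,720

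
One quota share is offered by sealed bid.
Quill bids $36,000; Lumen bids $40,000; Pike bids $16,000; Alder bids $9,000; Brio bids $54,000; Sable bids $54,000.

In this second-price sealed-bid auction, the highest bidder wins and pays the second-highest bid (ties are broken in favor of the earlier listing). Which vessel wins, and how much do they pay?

Brio pays $54,000

Rule: the highest bidder wins and pays the second-highest bid.
Sorting bids: 54,000 (Brio) > 54,000 (Sable) > 40,000 (Lumen) > 36,000 (Quill) > 16,000 (Pike) > 9,000 (Alder)
Tie at $54,000 → Brio wins by tie-break.
Brio wins with the highest bid; price is set by the runner-up at $54,000.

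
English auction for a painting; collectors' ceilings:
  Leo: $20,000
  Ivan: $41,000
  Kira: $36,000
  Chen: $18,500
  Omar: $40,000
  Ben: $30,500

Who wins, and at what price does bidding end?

Ivan wins at $40,000

Sorting limits: 41,000 (Ivan) > 40,000 (Omar) > 36,000 (Kira) > 30,500 (Ben) > 20,000 (Leo) > 18,500 (Chen)
Omar is the last rival to drop out, at $40,000; Ivan remains and wins at that price.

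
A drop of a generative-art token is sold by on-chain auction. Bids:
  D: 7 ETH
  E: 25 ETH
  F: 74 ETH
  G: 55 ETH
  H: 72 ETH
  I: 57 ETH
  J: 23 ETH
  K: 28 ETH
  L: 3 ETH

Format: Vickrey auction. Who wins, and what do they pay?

Bids in order: 74 (F) > 72 (H) > 57 (I) > 55 (G) > 28 (K) > 25 (E) > …
F is highest; pays the second-highest bid, 72 ETH.

F pays 72 ETH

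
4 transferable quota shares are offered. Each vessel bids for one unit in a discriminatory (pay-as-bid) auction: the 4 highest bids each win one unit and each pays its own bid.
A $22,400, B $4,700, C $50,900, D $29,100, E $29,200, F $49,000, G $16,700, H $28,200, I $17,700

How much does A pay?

Sorting: 50,900 (C), 49,000 (F), 29,200 (E), 29,100 (D), 28,200 (H), 22,400 (A), …
The 4 highest are C, F, E, D.
A does not win → $0.

A pays $0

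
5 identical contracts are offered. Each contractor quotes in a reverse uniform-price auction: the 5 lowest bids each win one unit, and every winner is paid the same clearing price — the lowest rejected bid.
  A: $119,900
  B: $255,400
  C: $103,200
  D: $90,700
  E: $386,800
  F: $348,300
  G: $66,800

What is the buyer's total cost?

Total cost: $1,741,500

Bids ranked low→high: 66,800 (G), 90,700 (D), 103,200 (C), 119,900 (A), 255,400 (B), 348,300 (F), 386,800 (E)
Winners (5 units): G, D, C, A, B.
Clearing price = lowest rejected bid = $348,300.
Total cost = 5 × $348,300 = $1,741,500.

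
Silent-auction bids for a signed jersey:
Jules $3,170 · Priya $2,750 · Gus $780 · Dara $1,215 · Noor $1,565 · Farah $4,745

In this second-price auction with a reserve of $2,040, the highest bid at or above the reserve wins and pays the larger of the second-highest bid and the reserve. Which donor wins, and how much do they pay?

Bids ranked: 4,745 (Farah) > 3,170 (Jules) > 2,750 (Priya) > 1,565 (Noor) > 1,215 (Dara) > 780 (Gus)
Highest eligible bid: Farah at $4,745.
max(second-highest $3,170, reserve $2,040) = $3,170; the reserve does not bind.

Farah pays $3,170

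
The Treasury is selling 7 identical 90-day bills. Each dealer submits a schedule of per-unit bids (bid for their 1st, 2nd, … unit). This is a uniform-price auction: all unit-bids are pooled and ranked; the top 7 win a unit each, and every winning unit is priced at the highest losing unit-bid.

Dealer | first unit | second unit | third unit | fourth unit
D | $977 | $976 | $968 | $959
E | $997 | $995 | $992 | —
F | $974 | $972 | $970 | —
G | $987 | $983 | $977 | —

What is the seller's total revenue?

Pooled unit-bids ranked (top 7): 997 (E-1), 995 (E-2), 992 (E-3), 987 (G-1), 983 (G-2), 977 (D-1), 977 (G-3)
First bid not allocated: $976.
Allocation: D 1, E 3, G 3. Every unit priced at $976.
Revenue = 7 × 976 = $6,832.

Total revenue: $6,832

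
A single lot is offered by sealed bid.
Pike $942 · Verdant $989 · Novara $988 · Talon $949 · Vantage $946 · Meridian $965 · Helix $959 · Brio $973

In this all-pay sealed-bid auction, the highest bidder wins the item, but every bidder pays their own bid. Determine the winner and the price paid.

Bids ranked: 989 (Verdant) > 988 (Novara) > 973 (Brio) > 965 (Meridian) > 959 (Helix) > 949 (Talon) > …
Verdant wins with the top bid; all bids are sunk regardless.

Verdant pays $989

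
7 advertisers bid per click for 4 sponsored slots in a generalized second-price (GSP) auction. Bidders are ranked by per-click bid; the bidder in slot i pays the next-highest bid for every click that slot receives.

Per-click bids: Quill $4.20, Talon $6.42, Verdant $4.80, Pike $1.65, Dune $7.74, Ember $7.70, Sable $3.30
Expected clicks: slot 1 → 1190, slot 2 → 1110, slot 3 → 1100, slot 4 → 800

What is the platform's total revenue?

Per-click bids in order: $7.74 (Dune) > $7.70 (Ember) > $6.42 (Talon) > $4.80 (Verdant) > $4.20 (Quill) > …
Slot 1: Dune pays $7.70 × 1190 = $9163.00
Slot 2: Ember pays $6.42 × 1110 = $7126.20
Slot 3: Talon pays $4.80 × 1100 = $5280.00
Slot 4: Verdant pays $4.20 × 800 = $3360.00
Total = $24929.20

Total revenue: $24929.20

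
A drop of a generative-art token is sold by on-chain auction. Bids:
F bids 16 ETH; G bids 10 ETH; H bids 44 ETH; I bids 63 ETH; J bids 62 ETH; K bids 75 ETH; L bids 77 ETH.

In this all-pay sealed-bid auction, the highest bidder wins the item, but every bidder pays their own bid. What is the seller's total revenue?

Bids ranked: 77 (L) > 75 (K) > 63 (I) > 62 (J) > 44 (H) > 16 (F) > …
L wins with the top bid; all bids are sunk regardless.
Every bidder forfeits their bid regardless of winning.
Revenue = 16 + 10 + 44 + 63 + 62 + 75 + 77 = 347 ETH.

Total revenue: 347 ETH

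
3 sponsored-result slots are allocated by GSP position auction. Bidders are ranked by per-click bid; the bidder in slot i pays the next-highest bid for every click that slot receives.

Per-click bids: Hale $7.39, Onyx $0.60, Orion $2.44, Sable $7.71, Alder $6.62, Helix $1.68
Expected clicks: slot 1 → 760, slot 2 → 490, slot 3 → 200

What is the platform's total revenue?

Ranked by bid: $7.71 (Sable) > $7.39 (Hale) > $6.62 (Alder) > $2.44 (Orion) > …
Slot 1: Sable pays $7.39 × 760 = $5616.40
Slot 2: Hale pays $6.62 × 490 = $3243.80
Slot 3: Alder pays $2.44 × 200 = $488.00
Total = $9348.20

Total revenue: $9348.20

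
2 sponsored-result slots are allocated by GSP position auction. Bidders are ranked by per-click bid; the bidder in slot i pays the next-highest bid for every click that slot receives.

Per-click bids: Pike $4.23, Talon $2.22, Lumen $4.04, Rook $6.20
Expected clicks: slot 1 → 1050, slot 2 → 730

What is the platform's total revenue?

Ranked by bid: $6.20 (Rook) > $4.23 (Pike) > $4.04 (Lumen) > …
Slot 1: Rook pays $4.23 × 1050 = $4441.50
Slot 2: Pike pays $4.04 × 730 = $2949.20
Total = $7390.70

Total revenue: $7390.70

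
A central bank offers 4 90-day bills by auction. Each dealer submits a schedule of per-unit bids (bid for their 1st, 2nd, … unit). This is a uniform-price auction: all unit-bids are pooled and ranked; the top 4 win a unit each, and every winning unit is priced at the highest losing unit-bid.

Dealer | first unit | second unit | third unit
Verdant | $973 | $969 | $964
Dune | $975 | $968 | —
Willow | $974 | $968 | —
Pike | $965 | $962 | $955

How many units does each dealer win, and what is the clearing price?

Dune 1, Verdant 2, Willow 1; clearing price $968

Merging the schedules and taking the best 4: 975 (Dune-1), 974 (Willow-1), 973 (Verdant-1), 969 (Verdant-2)
Highest rejected unit-bid = $968.
Allocation: Dune 1, Verdant 2, Willow 1.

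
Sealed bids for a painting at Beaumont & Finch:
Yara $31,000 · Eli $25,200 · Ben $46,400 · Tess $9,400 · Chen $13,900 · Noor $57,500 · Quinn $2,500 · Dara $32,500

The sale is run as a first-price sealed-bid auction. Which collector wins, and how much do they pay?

Bids in order: 57,500 (Noor) > 46,400 (Ben) > 32,500 (Dara) > 31,000 (Yara) > 25,200 (Eli) > 13,900 (Chen) > …
First-price: Noor pays what they bid, $57,500.

Noor pays $57,500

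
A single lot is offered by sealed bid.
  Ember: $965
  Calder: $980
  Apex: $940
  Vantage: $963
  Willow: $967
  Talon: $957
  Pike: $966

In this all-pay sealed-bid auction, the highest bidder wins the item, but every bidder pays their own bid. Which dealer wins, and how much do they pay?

Bids ranked: 980 (Calder) > 967 (Willow) > 966 (Pike) > 965 (Ember) > 963 (Vantage) > 957 (Talon) > …
Calder is highest and takes the item; every bidder forfeits their bid.

Calder pays $980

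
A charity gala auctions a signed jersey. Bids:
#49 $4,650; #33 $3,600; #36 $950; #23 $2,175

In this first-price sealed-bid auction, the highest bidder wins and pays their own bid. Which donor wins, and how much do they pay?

#49 pays $4,650

First-price sealed-bid auction: the highest bidder wins and pays their own bid.
Bids ranked: 4,650 (#49) > 3,600 (#33) > 2,175 (#23) > 950 (#36)
#49 is highest → pays own bid, $4,650.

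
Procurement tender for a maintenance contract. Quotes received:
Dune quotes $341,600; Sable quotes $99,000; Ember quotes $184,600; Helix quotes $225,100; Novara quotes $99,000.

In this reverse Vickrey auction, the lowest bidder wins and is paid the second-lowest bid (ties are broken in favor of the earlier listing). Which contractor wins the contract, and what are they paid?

Sable is paid $99,000

Bids in order: 99,000 (Sable) < 99,000 (Novara) < 184,600 (Ember) < 225,100 (Helix) < 341,600 (Dune)
Sable and Novara tie at $99,000; tie-break gives it to Sable.
Sable is lowest; is paid the second-lowest bid, $99,000.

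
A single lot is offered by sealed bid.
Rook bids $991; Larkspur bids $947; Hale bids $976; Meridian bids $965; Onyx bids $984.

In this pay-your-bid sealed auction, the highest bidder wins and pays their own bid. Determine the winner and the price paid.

Rook pays $991

Pay-your-bid sealed auction: the highest bidder wins and pays their own bid.
Bids in order: 991 (Rook) > 984 (Onyx) > 976 (Hale) > 965 (Meridian) > 947 (Larkspur)
Rook has the highest bid and pays exactly that: $991.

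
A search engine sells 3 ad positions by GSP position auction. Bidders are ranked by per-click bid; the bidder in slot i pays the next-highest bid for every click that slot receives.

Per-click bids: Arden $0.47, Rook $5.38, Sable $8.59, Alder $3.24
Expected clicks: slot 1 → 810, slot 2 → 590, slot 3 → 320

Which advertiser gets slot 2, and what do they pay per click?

Rook; $3.24 per click

Ranked by bid: $8.59 (Sable) > $5.38 (Rook) > $3.24 (Alder) > $0.47 (Arden)
Slot 2 goes to the second-ranked bidder, Rook, who pays the next bid down: $3.24/click.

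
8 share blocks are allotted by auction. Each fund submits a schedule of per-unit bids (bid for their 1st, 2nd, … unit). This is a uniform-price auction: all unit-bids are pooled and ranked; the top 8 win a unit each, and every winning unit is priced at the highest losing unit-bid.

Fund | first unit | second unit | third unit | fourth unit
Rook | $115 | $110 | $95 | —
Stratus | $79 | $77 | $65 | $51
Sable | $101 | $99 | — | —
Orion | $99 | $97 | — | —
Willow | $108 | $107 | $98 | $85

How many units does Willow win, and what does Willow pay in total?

Willow: 3 units, pays $291

Pooled unit-bids ranked (top 8): 115 (Rook-1), 110 (Rook-2), 108 (Willow-1), 107 (Willow-2), 101 (Sable-1), 99 (Sable-2), 99 (Orion-1), 98 (Willow-3)
First bid not allocated: $97.
Willow wins 3 unit(s) at $97 each.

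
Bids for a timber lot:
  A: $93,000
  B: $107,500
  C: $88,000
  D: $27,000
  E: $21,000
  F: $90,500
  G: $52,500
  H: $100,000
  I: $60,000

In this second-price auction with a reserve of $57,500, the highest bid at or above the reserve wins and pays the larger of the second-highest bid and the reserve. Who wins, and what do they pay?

Rule: the highest bid at or above the reserve wins and pays the larger of the second-highest bid and the reserve.
Bids ranked: 107,500 (B) > 100,000 (H) > 93,000 (A) > 90,500 (F) > 88,000 (C) > 60,000 (I) > …
B has the top bid at or above the reserve ($107,500).
max(second-highest $100,000, reserve $57,500) = $100,000; the reserve does not bind.

B pays $100,000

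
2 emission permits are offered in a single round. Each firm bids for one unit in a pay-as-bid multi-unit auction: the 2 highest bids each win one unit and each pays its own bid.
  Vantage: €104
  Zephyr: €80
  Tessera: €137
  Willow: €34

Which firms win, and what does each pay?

Tessera €137, Vantage €104

Bids ranked high→low: 137 (Tessera), 104 (Vantage), 80 (Zephyr), 34 (Willow)
Winners (2 units): Tessera, Vantage.
Each winner pays its own bid: Tessera €137, Vantage €104.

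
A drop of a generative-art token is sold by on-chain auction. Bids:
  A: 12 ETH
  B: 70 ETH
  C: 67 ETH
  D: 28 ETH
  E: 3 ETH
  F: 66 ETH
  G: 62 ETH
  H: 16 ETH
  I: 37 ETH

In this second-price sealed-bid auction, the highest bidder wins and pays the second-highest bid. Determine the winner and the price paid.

B pays 67 ETH

Rule: the highest bidder wins and pays the second-highest bid.
Bids in order: 70 (B) > 67 (C) > 66 (F) > 62 (G) > 37 (I) > 28 (D) > …
B wins with the highest bid; price is set by the runner-up at 67 ETH.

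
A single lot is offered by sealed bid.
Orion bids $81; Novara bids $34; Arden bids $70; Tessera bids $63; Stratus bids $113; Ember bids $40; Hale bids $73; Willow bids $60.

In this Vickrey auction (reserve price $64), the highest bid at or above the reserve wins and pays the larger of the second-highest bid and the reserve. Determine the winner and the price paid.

Stratus pays $81

Bids in order: 113 (Stratus) > 81 (Orion) > 73 (Hale) > 70 (Arden) > 63 (Tessera) > 60 (Willow) > …
Highest eligible bid: Stratus at $113.
Second-highest bid $81 exceeds the reserve $64 → payment $81.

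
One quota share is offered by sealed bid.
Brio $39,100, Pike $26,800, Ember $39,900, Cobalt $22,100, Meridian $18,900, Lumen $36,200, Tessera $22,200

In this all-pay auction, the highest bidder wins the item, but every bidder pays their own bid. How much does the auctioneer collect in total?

Rule: the highest bidder wins the item, but every bidder pays their own bid.
Bids ranked: 39,900 (Ember) > 39,100 (Brio) > 36,200 (Lumen) > 26,800 (Pike) > 22,200 (Tessera) > 22,100 (Cobalt) > …
Ember wins with the top bid; all bids are sunk regardless.
Every bidder forfeits their bid regardless of winning.
Revenue = 39,100 + 26,800 + 39,900 + 22,100 + 18,900 + 36,200 + 22,200 = $205,200.

Total revenue: $205,200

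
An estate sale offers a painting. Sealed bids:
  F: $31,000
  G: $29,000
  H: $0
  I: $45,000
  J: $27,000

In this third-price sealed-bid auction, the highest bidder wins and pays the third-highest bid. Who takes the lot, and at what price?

Rule: the highest bidder wins and pays the third-highest bid.
Bids ranked: 45,000 (I) > 31,000 (F) > 29,000 (G) > 27,000 (J) > 0 (H)
I wins; payment is bid #3 in the ranking = $29,000.

I pays $29,000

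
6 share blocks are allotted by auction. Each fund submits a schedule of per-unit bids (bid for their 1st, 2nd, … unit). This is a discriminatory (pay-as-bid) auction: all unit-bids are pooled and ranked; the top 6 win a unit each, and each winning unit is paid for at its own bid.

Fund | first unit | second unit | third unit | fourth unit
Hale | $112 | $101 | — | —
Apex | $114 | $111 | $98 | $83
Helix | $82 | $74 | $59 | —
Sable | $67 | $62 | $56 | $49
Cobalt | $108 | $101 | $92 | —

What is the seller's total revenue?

Total revenue: $647

Merging the schedules and taking the best 6: 114 (Apex-1), 112 (Hale-1), 111 (Apex-2), 108 (Cobalt-1), 101 (Hale-2), 101 (Cobalt-2)
Next rejected bid: $98 (not a price — pay-as-bid).
Each winning unit pays its own bid.
Revenue = 114 + 112 + 111 + 108 + 101 + 101 = $647.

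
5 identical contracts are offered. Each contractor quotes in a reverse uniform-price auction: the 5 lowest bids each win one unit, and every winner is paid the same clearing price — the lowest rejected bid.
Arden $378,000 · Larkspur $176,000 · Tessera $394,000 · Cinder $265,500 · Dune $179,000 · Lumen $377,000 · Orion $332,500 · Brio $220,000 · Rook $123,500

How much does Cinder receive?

Sorting: 123,500 (Rook), 176,000 (Larkspur), 179,000 (Dune), 220,000 (Brio), 265,500 (Cinder), 332,500 (Orion), 377,000 (Lumen), …
Lowest 5: Rook, Larkspur, Dune, Brio, Cinder.
Lowest unsuccessful bid: $332,500 → clearing price.
Cinder wins → is paid $332,500.

Cinder is paid $332,500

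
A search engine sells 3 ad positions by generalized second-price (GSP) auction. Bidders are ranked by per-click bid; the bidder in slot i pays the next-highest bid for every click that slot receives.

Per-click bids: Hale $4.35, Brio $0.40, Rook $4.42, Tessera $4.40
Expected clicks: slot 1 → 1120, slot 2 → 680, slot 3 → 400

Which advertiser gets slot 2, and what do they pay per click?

Per-click bids in order: $4.42 (Rook) > $4.40 (Tessera) > $4.35 (Hale) > $0.40 (Brio)
Slot 2 goes to the second-ranked bidder, Tessera, who pays the next bid down: $4.35/click.

Tessera; $4.35 per click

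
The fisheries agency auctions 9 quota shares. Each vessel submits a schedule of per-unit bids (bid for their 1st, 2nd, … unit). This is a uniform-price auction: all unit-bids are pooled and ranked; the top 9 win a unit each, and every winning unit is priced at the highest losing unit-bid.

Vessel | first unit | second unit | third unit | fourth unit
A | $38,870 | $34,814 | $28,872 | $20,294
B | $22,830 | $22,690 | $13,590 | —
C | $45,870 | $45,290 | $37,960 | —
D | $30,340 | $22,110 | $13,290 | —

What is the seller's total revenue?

Pooled unit-bids ranked (top 9): 45,870 (C-1), 45,290 (C-2), 38,870 (A-1), 37,960 (C-3), 34,814 (A-2), 30,340 (D-1), 28,872 (A-3), 22,830 (B-1), 22,690 (B-2)
Highest rejected unit-bid = $22,110.
Allocation: A 3, B 2, C 3, D 1. Every unit priced at $22,110.
Revenue = 9 × 22,110 = $198,990.

Total revenue: $198,990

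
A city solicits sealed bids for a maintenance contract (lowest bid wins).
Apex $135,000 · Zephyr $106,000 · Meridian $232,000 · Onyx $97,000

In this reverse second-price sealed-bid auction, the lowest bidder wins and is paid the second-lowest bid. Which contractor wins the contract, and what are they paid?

Onyx is paid $106,000

Bids in order: 97,000 (Onyx) < 106,000 (Zephyr) < 135,000 (Apex) < 232,000 (Meridian)
Second-price: Onyx is paid Zephyr's bid of $106,000.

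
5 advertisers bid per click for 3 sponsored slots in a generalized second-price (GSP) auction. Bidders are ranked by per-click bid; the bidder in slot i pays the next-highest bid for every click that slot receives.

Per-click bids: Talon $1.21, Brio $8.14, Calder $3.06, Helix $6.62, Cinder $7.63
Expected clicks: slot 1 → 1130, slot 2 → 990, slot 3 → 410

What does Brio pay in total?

Brio pays $8621.90

Per-click bids in order: $8.14 (Brio) > $7.63 (Cinder) > $6.62 (Helix) > $3.06 (Calder) > …
Brio holds slot 1 → pays next bid $7.63 × 1130 clicks = $8621.90.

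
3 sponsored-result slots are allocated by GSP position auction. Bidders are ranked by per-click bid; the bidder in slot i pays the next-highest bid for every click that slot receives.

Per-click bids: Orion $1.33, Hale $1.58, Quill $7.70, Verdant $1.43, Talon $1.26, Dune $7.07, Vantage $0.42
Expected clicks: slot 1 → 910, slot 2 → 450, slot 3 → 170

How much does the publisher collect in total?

Total revenue: $7387.80

Sorting advertisers: $7.70 (Quill) > $7.07 (Dune) > $1.58 (Hale) > $1.43 (Verdant) > …
Slot 1: Quill pays $7.07 × 910 = $6433.70
Slot 2: Dune pays $1.58 × 450 = $711.00
Slot 3: Hale pays $1.43 × 170 = $243.10
Total = $7387.80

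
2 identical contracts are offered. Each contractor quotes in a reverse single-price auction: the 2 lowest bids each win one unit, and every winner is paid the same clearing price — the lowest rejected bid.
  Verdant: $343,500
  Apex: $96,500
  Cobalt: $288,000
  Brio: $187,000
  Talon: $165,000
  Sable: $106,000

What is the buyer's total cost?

Total cost: $330,000

Sorting: 96,500 (Apex), 106,000 (Sable), 165,000 (Talon), 187,000 (Brio), …
Lowest 2: Apex, Sable.
First losing bid is Talon's $165,000, which sets the uniform price.
Total cost = 2 × $165,000 = $330,000.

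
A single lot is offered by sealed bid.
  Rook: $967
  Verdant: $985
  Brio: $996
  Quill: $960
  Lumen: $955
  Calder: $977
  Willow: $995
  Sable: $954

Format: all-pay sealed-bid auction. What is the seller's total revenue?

Total revenue: $7,789

Bids ranked: 996 (Brio) > 995 (Willow) > 985 (Verdant) > 977 (Calder) > 967 (Rook) > 960 (Quill) > …
Brio wins with the top bid; all bids are sunk regardless.
Every bidder forfeits their bid regardless of winning.
Revenue = 967 + 985 + 996 + 960 + 955 + 977 + 995 + 954 = $7,789.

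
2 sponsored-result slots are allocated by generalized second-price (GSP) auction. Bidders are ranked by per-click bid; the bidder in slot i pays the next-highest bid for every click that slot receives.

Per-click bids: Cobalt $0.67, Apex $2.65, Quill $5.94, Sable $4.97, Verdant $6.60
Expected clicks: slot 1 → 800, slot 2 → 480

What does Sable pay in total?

Sable pays $0.00

Per-click bids in order: $6.60 (Verdant) > $5.94 (Quill) > $4.97 (Sable) > …
Sable ranks below slot 2 → no slot, pays nothing.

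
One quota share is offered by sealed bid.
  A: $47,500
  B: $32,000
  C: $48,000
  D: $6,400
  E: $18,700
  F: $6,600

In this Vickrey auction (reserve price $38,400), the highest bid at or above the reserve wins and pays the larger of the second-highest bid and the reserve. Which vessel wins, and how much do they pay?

Vickrey auction (reserve price $38,400): the highest bid at or above the reserve wins and pays the larger of the second-highest bid and the reserve.
Sorting bids: 48,000 (C) > 47,500 (A) > 32,000 (B) > 18,700 (E) > 6,600 (F) > 6,400 (D)
Highest eligible bid: C at $48,000.
Second-highest bid $47,500 exceeds the reserve $38,400 → payment $47,500.

C pays $47,500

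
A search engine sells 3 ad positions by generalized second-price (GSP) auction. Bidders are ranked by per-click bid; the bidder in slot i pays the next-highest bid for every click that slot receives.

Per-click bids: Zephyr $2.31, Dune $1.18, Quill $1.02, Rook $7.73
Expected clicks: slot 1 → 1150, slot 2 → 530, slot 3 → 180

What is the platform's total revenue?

Sorting advertisers: $7.73 (Rook) > $2.31 (Zephyr) > $1.18 (Dune) > $1.02 (Quill)
Slot 1: Rook pays $2.31 × 1150 = $2656.50
Slot 2: Zephyr pays $1.18 × 530 = $625.40
Slot 3: Dune pays $1.02 × 180 = $183.60
Total = $3465.50

Total revenue: $3465.50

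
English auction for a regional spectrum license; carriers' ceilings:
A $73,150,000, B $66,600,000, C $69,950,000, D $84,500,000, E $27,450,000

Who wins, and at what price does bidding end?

D wins at $73,150,000

Rule: the price rises until one bidder remains; the winner pays the price at which the last rival dropped out.
Limits ranked: 84,500,000 (D) > 73,150,000 (A) > 69,950,000 (C) > 66,600,000 (B) > 27,450,000 (E)
Once the price passes $73,150,000, only D is left; the hammer falls at A's limit of $73,150,000.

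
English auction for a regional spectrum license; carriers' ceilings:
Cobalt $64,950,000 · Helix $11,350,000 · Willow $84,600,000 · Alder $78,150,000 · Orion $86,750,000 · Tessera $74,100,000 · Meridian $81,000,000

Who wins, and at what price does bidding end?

Open ascending-bid auction: the price rises until one bidder remains; the winner pays the price at which the last rival dropped out.
Limits in order: 86,750,000 (Orion) > 84,600,000 (Willow) > 81,000,000 (Meridian) > 78,150,000 (Alder) > 74,100,000 (Tessera) > 64,950,000 (Cobalt) > …
Bidding ends when Willow exits at $84,600,000; Orion takes it.

Orion wins at $84,600,000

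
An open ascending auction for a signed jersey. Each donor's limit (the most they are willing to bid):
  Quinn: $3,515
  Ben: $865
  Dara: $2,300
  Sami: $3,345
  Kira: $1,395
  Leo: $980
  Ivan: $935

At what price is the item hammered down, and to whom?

Quinn wins at $3,345

Limits ranked: 3,515 (Quinn) > 3,345 (Sami) > 2,300 (Dara) > 1,395 (Kira) > 980 (Leo) > 935 (Ivan) > …
Bidding ends when Sami exits at $3,345; Quinn takes it.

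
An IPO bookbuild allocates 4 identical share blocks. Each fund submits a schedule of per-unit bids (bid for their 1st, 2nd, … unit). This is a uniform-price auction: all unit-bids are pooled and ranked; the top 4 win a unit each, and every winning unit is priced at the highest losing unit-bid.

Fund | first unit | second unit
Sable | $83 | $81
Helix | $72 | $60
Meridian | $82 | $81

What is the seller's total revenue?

Total revenue: $288

Pooled unit-bids ranked (top 4): 83 (Sable-1), 82 (Meridian-1), 81 (Sable-2), 81 (Meridian-2)
First bid not allocated: $72.
Allocation: Meridian 2, Sable 2. Every unit priced at $72.
Revenue = 4 × 72 = $288.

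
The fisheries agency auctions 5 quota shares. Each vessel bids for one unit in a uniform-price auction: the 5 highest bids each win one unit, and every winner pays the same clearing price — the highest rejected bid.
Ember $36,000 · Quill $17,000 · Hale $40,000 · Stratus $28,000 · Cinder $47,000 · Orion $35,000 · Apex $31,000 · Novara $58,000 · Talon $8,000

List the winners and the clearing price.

Novara, Cinder, Hale, Ember, Orion; each pays $31,000

Sorting: 58,000 (Novara), 47,000 (Cinder), 40,000 (Hale), 36,000 (Ember), 35,000 (Orion), 31,000 (Apex), 28,000 (Stratus), …
Top 5: Novara, Cinder, Hale, Ember, Orion.
Highest unsuccessful bid: $31,000 → clearing price.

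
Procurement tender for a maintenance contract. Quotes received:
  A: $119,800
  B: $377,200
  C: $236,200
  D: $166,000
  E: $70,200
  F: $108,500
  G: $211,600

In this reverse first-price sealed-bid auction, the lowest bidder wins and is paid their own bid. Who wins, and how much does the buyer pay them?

Bids ranked: 70,200 (E) < 108,500 (F) < 119,800 (A) < 166,000 (D) < 211,600 (G) < 236,200 (C) < …
E has the lowest bid and is paid exactly that: $70,200.

E is paid $70,200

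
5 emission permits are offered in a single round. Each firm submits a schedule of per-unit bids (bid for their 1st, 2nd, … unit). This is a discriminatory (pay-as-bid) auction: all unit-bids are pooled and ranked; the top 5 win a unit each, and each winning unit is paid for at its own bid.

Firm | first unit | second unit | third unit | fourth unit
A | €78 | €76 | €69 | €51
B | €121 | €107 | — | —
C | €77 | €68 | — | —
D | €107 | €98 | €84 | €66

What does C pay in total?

Merging the schedules and taking the best 5: 121 (B-1), 107 (B-2), 107 (D-1), 98 (D-2), 84 (D-3)
Next rejected bid: €78 (not a price — pay-as-bid).
C wins no units.

C pays €0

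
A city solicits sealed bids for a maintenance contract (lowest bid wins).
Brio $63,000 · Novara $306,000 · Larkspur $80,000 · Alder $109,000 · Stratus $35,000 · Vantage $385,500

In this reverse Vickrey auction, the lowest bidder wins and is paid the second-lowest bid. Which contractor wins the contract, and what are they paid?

Stratus is paid $63,000

Reverse Vickrey auction: the lowest bidder wins and is paid the second-lowest bid.
Sorting bids: 35,000 (Stratus) < 63,000 (Brio) < 80,000 (Larkspur) < 109,000 (Alder) < 306,000 (Novara) < 385,500 (Vantage)
Stratus wins with the lowest bid; price is set by the runner-up at $63,000.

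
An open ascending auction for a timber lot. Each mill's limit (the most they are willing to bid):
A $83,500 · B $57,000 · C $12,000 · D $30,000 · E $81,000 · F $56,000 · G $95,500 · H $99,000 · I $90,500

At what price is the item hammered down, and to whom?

H wins at $95,500

Limits in order: 99,000 (H) > 95,500 (G) > 90,500 (I) > 83,500 (A) > 81,000 (E) > 57,000 (B) > …
Bidding ends when G exits at $95,500; H takes it.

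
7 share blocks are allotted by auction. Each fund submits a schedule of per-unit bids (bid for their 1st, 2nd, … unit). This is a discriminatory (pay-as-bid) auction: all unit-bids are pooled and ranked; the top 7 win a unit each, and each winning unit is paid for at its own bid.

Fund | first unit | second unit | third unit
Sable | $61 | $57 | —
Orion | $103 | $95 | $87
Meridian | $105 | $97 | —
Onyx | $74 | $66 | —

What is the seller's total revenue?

Pooled unit-bids ranked (top 7): 105 (Meridian-1), 103 (Orion-1), 97 (Meridian-2), 95 (Orion-2), 87 (Orion-3), 74 (Onyx-1), 66 (Onyx-2)
Next rejected bid: $61 (not a price — pay-as-bid).
Each winning unit pays its own bid.
Revenue = 105 + 103 + 97 + 95 + 87 + 74 + 66 = $627.

Total revenue: $627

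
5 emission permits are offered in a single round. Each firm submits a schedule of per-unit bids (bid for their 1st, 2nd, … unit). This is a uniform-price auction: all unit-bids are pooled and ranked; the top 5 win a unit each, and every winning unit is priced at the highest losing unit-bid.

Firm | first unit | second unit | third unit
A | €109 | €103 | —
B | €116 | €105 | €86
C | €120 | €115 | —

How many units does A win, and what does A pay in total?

A: 1 unit, pays €103

Merging the schedules and taking the best 5: 120 (C-1), 116 (B-1), 115 (C-2), 109 (A-1), 105 (B-2)
Highest rejected unit-bid = €103.
A wins 1 unit(s) at €103 each.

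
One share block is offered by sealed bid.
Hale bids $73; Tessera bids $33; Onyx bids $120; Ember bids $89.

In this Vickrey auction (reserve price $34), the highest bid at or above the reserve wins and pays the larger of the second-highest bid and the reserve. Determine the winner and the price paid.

Sorting bids: 120 (Onyx) > 89 (Ember) > 73 (Hale) > 33 (Tessera)
Highest eligible bid: Onyx at $120.
max(second-highest $89, reserve $34) = $89; the reserve does not bind.

Onyx pays $89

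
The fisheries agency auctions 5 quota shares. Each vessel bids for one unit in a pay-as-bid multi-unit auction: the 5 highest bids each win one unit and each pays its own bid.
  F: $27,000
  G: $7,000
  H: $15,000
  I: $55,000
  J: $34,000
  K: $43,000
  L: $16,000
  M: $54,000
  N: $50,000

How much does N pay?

N pays $50,000

Bids ranked high→low: 55,000 (I), 54,000 (M), 50,000 (N), 43,000 (K), 34,000 (J), 27,000 (F), 16,000 (L), …
The 5 highest are I, M, N, K, J.
N wins → own bid $50,000.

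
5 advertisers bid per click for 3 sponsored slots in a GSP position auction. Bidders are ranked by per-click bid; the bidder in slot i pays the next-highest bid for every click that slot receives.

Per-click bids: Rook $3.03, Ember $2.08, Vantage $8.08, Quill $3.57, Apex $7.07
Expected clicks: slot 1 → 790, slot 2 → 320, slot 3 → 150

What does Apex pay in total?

Ranked by bid: $8.08 (Vantage) > $7.07 (Apex) > $3.57 (Quill) > $3.03 (Rook) > …
Apex holds slot 2 → pays next bid $3.57 × 320 clicks = $1142.40.

Apex pays $1142.40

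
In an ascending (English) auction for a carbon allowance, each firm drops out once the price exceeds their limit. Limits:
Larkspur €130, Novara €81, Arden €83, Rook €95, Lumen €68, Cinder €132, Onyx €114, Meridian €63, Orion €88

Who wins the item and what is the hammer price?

Cinder wins at €130

Ascending (English) auction: the price rises until one bidder remains; the winner pays the price at which the last rival dropped out.
Limits in order: 132 (Cinder) > 130 (Larkspur) > 114 (Onyx) > 95 (Rook) > 88 (Orion) > 83 (Arden) > …
Larkspur is the last rival to drop out, at €130; Cinder remains and wins at that price.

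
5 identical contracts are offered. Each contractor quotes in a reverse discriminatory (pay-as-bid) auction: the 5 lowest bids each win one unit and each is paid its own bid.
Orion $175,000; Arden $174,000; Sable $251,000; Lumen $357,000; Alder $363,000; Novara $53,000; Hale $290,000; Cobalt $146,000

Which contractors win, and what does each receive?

Novara $53,000, Cobalt $146,000, Arden $174,000, Orion $175,000, Sable $251,000

Bids ranked low→high: 53,000 (Novara), 146,000 (Cobalt), 174,000 (Arden), 175,000 (Orion), 251,000 (Sable), 290,000 (Hale), 357,000 (Lumen), …
Lowest 5: Novara, Cobalt, Arden, Orion, Sable.
Each winner is paid its own bid: Novara $53,000, Cobalt $146,000, Arden $174,000, Orion $175,000, Sable $251,000.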